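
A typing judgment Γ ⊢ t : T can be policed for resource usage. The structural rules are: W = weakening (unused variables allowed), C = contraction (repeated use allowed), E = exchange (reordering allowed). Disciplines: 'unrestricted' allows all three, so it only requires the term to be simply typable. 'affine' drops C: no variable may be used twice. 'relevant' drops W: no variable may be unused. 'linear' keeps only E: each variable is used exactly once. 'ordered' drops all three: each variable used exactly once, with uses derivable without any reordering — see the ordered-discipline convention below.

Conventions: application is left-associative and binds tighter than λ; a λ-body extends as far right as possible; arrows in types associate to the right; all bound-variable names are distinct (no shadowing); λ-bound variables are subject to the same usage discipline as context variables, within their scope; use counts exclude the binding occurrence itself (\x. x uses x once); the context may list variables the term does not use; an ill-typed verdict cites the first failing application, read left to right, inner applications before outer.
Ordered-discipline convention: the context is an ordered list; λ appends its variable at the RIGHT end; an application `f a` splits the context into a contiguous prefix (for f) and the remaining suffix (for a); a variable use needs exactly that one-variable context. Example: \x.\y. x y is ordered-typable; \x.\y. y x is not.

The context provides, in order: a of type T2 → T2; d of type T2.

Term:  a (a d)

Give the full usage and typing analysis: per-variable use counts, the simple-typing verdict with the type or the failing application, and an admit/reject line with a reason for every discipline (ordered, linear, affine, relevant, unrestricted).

usage: a: 2; d: 1
left-to-right use order: a, a, d
typing: well-typed at T2
ordered ✗ (a ×2 used more than once (contraction))
linear ✗ (a ×2 used more than once (contraction))
affine ✗ (a ×2 used more than once (contraction))
relevant ✓ (a, d: all used, weakening unneeded)
unrestricted ✓ (simply typable at T2; W, C, E all held)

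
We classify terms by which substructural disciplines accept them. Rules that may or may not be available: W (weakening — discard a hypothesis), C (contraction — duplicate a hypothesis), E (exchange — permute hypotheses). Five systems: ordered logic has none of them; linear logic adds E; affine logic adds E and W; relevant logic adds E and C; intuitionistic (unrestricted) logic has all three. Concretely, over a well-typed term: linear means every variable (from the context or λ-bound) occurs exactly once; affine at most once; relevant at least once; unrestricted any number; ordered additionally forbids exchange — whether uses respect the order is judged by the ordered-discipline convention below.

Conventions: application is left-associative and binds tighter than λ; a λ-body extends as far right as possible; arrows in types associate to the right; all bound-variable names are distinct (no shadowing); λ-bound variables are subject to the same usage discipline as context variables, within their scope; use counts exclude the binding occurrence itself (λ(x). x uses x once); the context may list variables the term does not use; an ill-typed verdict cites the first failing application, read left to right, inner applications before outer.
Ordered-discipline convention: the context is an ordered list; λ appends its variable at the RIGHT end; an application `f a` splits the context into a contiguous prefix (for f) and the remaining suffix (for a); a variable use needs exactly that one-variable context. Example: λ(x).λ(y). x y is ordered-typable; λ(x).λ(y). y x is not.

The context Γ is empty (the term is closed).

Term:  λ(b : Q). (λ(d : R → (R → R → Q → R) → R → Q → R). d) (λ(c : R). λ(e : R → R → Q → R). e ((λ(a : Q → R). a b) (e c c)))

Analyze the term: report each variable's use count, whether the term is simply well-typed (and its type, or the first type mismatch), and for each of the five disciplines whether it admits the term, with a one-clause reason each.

counts: b (λ-bound) ×1; d (λ-bound) ×1; c (λ-bound) ×2; e (λ-bound) ×2; a (λ-bound) ×1
use order (left to right): d, e, a, b, e, c, c
typing: well-typed at Q → R → (R → R → Q → R) → R → Q → R
ordered: ✗ — needs contraction — c ×2, e ×2
linear: ✗ — needs contraction — c ×2, e ×2
affine: ✗ — needs contraction — c ×2, e ×2
relevant: ✓ — at least one use each (b, d, c, e, a)
unrestricted: ✓ — simply typable at Q → R → (R → R → Q → R) → R → Q → R; W, C, E all held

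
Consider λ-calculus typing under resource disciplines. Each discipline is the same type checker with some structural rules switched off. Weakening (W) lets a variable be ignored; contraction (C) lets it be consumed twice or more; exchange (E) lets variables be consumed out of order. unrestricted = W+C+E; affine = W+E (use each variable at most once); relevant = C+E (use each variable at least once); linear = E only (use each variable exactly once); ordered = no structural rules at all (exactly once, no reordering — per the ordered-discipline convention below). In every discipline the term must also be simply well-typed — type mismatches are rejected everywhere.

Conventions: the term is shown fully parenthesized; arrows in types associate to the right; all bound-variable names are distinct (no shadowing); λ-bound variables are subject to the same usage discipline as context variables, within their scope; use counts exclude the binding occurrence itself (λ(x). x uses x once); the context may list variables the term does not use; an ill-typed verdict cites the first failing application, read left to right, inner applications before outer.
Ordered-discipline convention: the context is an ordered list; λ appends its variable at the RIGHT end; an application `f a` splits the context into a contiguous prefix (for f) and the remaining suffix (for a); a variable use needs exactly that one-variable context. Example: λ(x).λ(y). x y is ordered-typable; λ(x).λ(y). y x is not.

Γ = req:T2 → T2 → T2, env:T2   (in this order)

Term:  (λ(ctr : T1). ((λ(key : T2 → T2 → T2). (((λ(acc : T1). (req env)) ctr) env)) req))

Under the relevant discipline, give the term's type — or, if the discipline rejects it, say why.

not well-typed under relevant — needs weakening: key, acc unused
usage: req: 2; env: 2; ctr [bound]: 1; key [bound]: 0; acc [bound]: 0
use order (left to right): req, env, ctr, env, req
typing: well-typed — term : T1 → T2
per-discipline verdicts: ordered ✗ · linear ✗ · affine ✗ · relevant ✗ · unrestricted ✓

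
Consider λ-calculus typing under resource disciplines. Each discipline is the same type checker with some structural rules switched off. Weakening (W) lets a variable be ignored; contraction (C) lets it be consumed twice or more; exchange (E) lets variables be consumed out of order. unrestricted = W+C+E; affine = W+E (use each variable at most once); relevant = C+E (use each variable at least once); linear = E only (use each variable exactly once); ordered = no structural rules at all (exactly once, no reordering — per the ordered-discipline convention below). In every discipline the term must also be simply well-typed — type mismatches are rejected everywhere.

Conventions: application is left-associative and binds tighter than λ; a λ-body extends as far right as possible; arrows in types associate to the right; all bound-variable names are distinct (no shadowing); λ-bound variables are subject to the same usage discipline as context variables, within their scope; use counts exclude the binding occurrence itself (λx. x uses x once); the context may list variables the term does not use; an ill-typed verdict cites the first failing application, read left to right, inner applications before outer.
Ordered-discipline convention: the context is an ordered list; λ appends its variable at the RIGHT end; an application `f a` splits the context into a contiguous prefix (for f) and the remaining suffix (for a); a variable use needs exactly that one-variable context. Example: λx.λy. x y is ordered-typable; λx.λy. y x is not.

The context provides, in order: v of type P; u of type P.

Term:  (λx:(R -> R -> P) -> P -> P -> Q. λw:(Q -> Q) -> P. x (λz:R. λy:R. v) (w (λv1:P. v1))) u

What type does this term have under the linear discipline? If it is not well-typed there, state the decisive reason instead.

not well-typed under linear — a type mismatch blocks all five
variable uses: v: 1×; u: 1×; x (λ-bound): 1×; w (λ-bound): 1×; z (λ-bound): 0×; y (λ-bound): 0×; v1 (λ-bound): 1×
order of uses: x, v, w, v1, u
typing: ill-typed: an application expects Q -> Q but receives P -> P
all disciplines: ordered ✗ | linear ✗ | affine ✗ | relevant ✗ | unrestricted ✗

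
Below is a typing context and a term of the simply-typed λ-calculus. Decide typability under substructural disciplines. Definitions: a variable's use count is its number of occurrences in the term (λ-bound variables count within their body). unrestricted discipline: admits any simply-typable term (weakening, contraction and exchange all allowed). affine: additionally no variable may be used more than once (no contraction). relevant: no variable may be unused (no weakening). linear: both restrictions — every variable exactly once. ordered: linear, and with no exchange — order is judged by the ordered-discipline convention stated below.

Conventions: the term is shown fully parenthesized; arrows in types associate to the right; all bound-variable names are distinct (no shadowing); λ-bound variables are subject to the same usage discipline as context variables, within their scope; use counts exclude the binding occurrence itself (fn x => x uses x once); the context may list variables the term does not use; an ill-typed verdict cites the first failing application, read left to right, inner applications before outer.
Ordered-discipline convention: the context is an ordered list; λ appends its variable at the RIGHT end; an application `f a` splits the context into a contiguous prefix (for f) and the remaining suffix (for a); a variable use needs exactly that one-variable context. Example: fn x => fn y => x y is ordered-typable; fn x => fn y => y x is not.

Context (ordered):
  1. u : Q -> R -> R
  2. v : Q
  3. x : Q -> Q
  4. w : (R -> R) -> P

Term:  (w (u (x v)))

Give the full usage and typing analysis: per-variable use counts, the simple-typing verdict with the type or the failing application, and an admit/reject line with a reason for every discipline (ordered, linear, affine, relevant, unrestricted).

counts: u=1; v=1; x=1; w=1
order of uses: w, u, x, v
typing: the term checks, with type P
ordered: ✗ — no contiguous prefix/suffix split fits w, u, x, v
linear: ✓ — each of u, v, x, w used exactly once
affine: ✓ — u, v, x, w: no repeats, contraction unneeded
relevant: ✓ — none of u, v, x, w goes unused
unrestricted: ✓ — type-checks (P) and nothing is barred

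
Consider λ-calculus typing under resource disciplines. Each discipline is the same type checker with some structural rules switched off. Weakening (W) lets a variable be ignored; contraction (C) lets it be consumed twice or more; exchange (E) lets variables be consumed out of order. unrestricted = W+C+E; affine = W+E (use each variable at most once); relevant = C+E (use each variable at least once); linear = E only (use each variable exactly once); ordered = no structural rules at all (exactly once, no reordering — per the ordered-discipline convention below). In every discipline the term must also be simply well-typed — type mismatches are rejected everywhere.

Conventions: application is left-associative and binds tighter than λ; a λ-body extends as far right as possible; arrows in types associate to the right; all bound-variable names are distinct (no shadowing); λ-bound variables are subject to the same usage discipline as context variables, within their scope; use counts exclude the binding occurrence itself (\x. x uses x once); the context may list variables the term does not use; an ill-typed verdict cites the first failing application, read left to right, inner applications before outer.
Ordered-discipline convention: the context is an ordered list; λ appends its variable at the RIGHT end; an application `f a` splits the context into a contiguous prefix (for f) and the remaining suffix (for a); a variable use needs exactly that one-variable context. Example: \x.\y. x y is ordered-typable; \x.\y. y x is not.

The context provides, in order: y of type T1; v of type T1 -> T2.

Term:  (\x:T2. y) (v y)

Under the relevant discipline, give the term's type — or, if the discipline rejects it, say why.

not well-typed under relevant — x left unused
use counts: y ×2; v ×1; x [bound] ×0
use order (left to right): y, v, y
typing: the term checks, with type T1
per-discipline verdicts: ordered ✗, linear ✗, affine ✗, relevant ✗, unrestricted ✓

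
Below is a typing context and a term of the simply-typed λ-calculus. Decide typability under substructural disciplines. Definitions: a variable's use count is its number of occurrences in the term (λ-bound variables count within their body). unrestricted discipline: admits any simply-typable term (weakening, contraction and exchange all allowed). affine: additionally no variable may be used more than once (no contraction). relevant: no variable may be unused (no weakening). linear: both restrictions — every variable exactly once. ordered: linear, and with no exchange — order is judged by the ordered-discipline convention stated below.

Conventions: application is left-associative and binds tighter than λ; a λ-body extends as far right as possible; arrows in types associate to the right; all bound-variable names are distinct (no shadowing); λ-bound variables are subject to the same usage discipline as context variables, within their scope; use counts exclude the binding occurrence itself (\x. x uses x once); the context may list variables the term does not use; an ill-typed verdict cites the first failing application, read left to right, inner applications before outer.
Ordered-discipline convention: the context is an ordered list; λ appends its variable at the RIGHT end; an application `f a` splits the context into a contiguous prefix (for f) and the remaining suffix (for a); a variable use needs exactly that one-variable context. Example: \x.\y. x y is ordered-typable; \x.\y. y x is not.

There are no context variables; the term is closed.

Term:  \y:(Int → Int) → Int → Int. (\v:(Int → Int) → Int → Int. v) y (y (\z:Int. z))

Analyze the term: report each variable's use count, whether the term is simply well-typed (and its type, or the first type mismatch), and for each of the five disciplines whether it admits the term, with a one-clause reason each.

counts: y (λ-bound): 2, v (λ-bound): 1, z (λ-bound): 1
left-to-right use order: v, y, y, z
typing: ✓ — ((Int → Int) → Int → Int) → Int → Int
ordered: ✗ — needs contraction — y ×2
linear: ✗ — needs contraction — y ×2
affine: ✗ — needs contraction — y ×2
relevant: ✓ — every one of y, v, z appears
unrestricted: ✓ — well-typed at ((Int → Int) → Int → Int) → Int → Int; no restrictions here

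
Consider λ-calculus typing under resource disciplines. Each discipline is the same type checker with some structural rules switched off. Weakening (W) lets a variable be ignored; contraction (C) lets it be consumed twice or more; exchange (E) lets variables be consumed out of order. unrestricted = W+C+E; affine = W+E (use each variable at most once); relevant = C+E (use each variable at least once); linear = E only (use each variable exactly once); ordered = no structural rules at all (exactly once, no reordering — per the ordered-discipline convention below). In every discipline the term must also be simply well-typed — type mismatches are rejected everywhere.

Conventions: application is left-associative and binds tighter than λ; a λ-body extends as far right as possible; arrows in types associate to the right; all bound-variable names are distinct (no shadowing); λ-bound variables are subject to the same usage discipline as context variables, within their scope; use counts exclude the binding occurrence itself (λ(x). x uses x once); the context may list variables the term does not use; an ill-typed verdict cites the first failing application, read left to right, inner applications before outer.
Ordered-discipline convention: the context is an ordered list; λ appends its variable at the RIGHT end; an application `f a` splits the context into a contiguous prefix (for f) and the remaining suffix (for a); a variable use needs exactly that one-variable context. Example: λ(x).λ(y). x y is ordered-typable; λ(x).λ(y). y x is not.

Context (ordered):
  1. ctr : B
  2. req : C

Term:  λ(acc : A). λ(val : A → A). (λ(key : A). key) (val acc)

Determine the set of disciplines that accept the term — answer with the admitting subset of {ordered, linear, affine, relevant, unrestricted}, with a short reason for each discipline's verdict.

accepted by: affine, unrestricted
counts: ctr: 0; req: 0; acc [bound]: 1; val [bound]: 1; key [bound]: 1
use order (left to right): key, val, acc
typing: well-typed — term : A → (A → A) → A
ordered ✗ (unused: ctr, req — weakening required)
linear ✗ (unused: ctr, req — weakening required)
affine ✓ (none of ctr, req, acc, val, key used more than once)
relevant ✗ (unused: ctr, req — weakening required)
unrestricted ✓ (simply typable at A → (A → A) → A; W, C, E all held)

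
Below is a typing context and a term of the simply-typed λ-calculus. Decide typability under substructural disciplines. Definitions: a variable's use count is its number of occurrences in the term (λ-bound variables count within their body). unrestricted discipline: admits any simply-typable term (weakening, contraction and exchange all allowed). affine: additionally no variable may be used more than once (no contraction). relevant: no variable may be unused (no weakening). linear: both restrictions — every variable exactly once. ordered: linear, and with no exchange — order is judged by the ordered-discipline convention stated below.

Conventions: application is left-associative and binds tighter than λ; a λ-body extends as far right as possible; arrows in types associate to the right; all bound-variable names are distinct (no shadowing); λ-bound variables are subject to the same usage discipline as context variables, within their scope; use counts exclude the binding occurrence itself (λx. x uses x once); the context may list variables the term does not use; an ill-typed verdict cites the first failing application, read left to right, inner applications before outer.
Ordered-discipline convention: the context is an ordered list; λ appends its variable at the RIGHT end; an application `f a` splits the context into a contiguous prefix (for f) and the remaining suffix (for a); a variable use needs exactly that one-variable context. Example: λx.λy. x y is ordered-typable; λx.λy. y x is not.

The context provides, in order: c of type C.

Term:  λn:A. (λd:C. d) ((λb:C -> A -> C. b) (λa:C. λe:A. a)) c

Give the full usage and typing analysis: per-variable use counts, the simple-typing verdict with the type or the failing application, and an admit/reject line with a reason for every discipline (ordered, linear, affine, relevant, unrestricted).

usage: c=1, n (bound)=0, d (bound)=1, b (bound)=1, a (bound)=1, e (bound)=0
uses in reading order: d, b, a, c
typing: ill-typed: an application expects C but receives C -> A -> C
ordered ✗ (fails simple typing)
linear ✗ (a type mismatch blocks all five)
affine ✗ (the type mismatch rejects it)
relevant ✗ (not simply typable)
unrestricted ✗ (fails simple typing)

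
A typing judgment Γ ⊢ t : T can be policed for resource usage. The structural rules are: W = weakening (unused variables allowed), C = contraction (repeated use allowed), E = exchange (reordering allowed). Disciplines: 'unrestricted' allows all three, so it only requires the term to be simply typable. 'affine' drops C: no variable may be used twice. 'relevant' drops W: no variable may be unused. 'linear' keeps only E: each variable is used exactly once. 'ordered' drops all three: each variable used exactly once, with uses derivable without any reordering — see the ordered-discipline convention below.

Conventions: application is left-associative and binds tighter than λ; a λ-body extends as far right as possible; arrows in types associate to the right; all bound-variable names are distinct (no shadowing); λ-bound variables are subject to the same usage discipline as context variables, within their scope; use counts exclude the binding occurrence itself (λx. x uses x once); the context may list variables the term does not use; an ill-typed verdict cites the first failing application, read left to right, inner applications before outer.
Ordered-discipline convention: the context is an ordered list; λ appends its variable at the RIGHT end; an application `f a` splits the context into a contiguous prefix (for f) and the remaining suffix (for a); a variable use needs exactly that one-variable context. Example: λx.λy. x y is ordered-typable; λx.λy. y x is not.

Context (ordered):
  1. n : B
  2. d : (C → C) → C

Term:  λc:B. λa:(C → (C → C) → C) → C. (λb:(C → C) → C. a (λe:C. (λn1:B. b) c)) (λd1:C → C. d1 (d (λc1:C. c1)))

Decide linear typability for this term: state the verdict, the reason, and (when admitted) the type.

no — n, e, n1 never used (weakening)
use counts: n: 0×, d: 1×, c (bound): 1×, a (bound): 1×, b (bound): 1×, e (bound): 0×, n1 (bound): 0×, d1 (bound): 1×, c1 (bound): 1×
uses in reading order: a, b, c, d1, d, c1
typing: ✓ — B → ((C → (C → C) → C) → C) → C
summary: ordered ✗; linear ✗; affine ✓; relevant ✗; unrestricted ✓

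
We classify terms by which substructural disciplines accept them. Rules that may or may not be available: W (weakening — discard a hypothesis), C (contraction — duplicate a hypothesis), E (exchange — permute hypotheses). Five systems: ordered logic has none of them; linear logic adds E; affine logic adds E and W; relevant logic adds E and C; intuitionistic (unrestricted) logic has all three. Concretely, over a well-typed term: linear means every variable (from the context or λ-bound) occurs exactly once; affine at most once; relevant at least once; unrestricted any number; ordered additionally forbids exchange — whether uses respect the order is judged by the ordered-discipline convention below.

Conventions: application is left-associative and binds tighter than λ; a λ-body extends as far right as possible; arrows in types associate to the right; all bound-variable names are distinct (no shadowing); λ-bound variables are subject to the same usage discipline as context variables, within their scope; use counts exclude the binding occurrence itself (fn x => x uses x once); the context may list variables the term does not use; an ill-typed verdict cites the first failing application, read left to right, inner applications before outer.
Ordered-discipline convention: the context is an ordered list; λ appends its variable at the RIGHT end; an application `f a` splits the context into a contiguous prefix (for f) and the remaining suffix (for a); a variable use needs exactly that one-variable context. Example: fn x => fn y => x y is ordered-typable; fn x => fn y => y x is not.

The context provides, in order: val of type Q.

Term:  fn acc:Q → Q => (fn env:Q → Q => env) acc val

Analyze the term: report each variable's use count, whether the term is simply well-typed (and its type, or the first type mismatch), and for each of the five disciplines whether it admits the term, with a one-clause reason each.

use counts: val=1; acc (bound)=1; env (bound)=1
order of uses: env, acc, val
typing: the term checks, with type (Q → Q) → Q
ordered: ✗, use order env, acc, val needs exchange
linear: ✓, each of val, acc, env used exactly once
affine: ✓, no duplicate uses among val, acc, env
relevant: ✓, at least one use each (val, acc, env)
unrestricted: ✓, well-typed at (Q → Q) → Q; no restrictions here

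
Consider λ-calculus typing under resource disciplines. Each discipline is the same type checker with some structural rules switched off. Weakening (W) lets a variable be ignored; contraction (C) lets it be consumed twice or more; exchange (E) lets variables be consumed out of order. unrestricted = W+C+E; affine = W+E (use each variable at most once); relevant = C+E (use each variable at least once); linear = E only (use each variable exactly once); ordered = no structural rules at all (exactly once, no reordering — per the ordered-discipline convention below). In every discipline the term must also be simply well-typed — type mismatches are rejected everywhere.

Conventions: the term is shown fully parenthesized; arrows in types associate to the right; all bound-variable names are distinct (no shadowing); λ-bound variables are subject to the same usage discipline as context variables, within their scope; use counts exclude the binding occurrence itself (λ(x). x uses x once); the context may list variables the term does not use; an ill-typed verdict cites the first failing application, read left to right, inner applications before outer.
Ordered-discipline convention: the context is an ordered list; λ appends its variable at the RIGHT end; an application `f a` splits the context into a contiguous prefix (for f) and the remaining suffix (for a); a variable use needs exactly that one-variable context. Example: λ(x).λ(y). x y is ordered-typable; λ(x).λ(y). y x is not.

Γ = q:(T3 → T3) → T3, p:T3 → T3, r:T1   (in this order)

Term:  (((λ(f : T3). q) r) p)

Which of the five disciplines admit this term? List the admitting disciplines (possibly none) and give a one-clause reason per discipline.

admitted in: none
variable uses: q ×1, p ×1, r ×1, f (bound) ×0
order of uses: q, r, p
typing: ill-typed: a function awaiting T3 gets T1
ordered: ✗ — not simply typable
linear: ✗ — fails simple typing
affine: ✗ — a type mismatch blocks all five
relevant: ✗ — the type mismatch rejects it
unrestricted: ✗ — not simply typable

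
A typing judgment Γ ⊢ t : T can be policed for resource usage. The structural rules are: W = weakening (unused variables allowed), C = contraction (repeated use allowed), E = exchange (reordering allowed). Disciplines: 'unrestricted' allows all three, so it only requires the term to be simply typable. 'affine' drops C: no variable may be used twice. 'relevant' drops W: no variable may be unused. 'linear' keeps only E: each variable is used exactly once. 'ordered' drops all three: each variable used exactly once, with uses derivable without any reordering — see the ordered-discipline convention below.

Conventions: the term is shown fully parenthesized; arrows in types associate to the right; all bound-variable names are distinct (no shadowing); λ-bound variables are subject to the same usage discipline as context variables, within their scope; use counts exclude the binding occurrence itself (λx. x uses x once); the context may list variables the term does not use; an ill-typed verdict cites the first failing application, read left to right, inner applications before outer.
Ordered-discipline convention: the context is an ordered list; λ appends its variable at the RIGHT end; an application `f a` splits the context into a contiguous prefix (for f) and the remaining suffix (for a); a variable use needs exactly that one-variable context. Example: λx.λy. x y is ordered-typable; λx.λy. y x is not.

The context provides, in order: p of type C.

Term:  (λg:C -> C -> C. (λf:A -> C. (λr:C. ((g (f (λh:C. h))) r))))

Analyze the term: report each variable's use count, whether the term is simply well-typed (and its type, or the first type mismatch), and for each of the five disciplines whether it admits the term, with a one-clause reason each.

use counts: p: 0; g [bound]: 1; f [bound]: 1; r [bound]: 1; h [bound]: 1
left-to-right use order: g, f, h, r
typing: ill-typed: an application expects A but receives C -> C
ordered: ✗, the type mismatch rejects it
linear: ✗, not simply typable
affine: ✗, fails simple typing
relevant: ✗, a type mismatch blocks all five
unrestricted: ✗, the type mismatch rejects it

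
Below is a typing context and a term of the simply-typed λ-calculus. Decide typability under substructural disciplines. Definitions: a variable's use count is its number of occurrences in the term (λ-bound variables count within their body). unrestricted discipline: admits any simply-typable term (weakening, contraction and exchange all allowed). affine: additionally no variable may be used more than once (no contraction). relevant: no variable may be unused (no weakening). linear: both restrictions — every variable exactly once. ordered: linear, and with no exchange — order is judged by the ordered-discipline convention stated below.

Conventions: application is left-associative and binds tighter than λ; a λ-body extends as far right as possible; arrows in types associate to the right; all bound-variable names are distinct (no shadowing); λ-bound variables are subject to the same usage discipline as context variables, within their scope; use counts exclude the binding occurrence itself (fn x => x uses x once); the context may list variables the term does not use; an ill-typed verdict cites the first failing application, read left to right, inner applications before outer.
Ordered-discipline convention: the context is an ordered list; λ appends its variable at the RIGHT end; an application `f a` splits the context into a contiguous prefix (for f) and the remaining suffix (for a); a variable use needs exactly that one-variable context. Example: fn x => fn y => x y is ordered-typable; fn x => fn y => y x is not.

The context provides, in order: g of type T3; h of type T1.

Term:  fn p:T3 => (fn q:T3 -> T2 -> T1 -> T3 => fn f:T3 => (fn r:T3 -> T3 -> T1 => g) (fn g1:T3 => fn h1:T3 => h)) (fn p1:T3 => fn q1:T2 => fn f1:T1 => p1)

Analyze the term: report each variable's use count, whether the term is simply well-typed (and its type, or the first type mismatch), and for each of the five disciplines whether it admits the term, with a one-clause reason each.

usage: g=1, h=1, p [bound]=0, q [bound]=0, f [bound]=0, r [bound]=0, g1 [bound]=0, h1 [bound]=0, p1 [bound]=1, q1 [bound]=0, f1 [bound]=0
left-to-right use order: g, h, p1
typing: the term checks, with type T3 -> T3 -> T3
ordered ✗ (p, q, f, r, g1, h1, q1, f1 never used (weakening))
linear ✗ (p, q, f, r, g1, h1, q1, f1 never used (weakening))
affine ✓ (no duplicate uses among g, h, p, q, f, r, g1, h1, p1, q1, f1)
relevant ✗ (p, q, f, r, g1, h1, q1, f1 never used (weakening))
unrestricted ✓ (typability at T3 -> T3 -> T3 is all that's needed)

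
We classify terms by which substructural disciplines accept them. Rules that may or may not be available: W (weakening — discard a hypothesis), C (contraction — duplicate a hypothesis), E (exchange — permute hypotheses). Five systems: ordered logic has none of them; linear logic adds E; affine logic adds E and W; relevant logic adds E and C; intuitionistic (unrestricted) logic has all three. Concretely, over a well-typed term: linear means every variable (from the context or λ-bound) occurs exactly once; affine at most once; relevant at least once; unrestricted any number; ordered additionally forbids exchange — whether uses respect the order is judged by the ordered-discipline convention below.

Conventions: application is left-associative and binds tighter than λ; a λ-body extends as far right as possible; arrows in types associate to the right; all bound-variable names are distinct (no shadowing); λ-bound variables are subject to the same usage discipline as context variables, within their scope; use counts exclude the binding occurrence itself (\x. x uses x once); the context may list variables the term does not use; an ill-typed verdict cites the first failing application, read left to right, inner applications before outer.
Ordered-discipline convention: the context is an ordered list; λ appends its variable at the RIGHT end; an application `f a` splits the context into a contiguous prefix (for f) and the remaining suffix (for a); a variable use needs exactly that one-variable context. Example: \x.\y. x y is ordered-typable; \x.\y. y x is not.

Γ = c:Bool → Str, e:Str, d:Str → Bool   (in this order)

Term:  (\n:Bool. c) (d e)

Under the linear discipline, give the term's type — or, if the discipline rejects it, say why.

not well-typed under linear — unused: n — weakening required
usage: c=1; e=1; d=1; n [bound]=0
order of uses: c, d, e
typing: well-typed at Bool → Str
across the five disciplines: ordered ✗; linear ✗; affine ✓; relevant ✗; unrestricted ✓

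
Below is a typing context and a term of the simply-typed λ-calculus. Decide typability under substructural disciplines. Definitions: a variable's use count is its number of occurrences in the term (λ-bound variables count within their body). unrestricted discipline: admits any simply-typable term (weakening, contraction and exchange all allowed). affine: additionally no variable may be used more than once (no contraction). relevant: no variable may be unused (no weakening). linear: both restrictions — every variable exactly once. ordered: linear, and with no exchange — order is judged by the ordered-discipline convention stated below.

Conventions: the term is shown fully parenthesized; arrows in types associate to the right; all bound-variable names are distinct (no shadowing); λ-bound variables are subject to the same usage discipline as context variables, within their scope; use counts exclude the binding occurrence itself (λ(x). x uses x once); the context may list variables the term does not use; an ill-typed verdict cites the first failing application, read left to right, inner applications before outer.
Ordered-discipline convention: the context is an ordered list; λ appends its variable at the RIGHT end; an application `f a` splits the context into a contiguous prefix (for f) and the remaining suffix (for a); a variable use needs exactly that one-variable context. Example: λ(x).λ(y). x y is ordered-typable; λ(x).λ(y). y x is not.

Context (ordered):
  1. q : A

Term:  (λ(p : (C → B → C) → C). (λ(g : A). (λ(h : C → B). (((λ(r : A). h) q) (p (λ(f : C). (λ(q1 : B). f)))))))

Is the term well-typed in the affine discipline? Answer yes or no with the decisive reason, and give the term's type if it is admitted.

yes — none of q, p, g, h, r, f, q1 used more than once; term : ((C → B → C) → C) → A → (C → B) → B
usage: q ×1; p [bound] ×1; g [bound] ×0; h [bound] ×1; r [bound] ×0; f [bound] ×1; q1 [bound] ×0
use order (left to right): h, q, p, f
typing: well-typed — term : ((C → B → C) → C) → A → (C → B) → B
across the five disciplines: ordered ✗, linear ✗, affine ✓, relevant ✗, unrestricted ✓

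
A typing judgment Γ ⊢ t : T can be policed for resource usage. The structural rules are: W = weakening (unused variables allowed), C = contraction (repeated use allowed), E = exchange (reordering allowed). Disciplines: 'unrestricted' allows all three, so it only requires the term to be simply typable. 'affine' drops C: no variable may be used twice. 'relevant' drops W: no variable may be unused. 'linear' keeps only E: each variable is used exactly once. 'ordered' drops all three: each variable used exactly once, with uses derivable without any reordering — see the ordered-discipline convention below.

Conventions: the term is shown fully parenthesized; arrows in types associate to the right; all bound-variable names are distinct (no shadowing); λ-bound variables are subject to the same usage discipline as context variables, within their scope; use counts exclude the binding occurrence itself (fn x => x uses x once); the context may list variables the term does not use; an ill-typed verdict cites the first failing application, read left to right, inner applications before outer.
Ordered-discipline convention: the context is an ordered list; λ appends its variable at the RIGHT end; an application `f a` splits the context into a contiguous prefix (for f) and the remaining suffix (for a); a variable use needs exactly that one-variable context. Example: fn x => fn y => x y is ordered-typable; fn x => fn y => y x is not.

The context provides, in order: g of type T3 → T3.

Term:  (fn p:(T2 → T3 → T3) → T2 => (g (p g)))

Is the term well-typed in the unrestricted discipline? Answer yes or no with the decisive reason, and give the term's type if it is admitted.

no — not simply typable
counts: g=2; p (λ-bound)=1
order of uses: g, p, g
typing: ill-typed: an application expects T2 → T3 → T3 but receives T3 → T3
across the five disciplines: ordered ✗, linear ✗, affine ✗, relevant ✗, unrestricted ✗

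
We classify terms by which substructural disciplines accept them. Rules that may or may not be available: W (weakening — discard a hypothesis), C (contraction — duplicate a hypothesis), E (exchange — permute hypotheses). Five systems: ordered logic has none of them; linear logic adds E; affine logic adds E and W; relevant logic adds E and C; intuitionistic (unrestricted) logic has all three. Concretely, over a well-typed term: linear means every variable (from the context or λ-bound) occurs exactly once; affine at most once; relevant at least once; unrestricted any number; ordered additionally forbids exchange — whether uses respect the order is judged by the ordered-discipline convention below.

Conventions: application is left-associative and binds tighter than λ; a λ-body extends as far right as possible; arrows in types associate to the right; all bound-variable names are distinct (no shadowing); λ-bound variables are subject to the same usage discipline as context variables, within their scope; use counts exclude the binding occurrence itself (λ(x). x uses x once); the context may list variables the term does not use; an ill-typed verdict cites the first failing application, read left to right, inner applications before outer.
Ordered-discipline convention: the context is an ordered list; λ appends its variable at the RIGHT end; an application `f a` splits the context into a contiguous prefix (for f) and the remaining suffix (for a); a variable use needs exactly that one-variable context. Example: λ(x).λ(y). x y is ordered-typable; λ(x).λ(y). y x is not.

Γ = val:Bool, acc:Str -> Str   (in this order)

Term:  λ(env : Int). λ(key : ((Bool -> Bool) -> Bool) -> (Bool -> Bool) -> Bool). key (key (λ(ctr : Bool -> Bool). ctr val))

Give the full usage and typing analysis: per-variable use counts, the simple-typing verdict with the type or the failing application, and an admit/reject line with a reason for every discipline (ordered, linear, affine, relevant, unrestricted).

usage: val ×1, acc ×0, env (λ-bound) ×0, key (λ-bound) ×2, ctr (λ-bound) ×1
uses in reading order: key, key, ctr, val
typing: ✓ — Int -> (((Bool -> Bool) -> Bool) -> (Bool -> Bool) -> Bool) -> (Bool -> Bool) -> Bool
ordered ✗ (key ×2 used more than once (contraction); unused: acc, env — weakening required)
linear ✗ (key ×2 used more than once (contraction); unused: acc, env — weakening required)
affine ✗ (key ×2 used more than once (contraction))
relevant ✗ (unused: acc, env — weakening required)
unrestricted ✓ (type-checks (Int -> (((Bool -> Bool) -> Bool) -> (Bool -> Bool) -> Bool) -> (Bool -> Bool) -> Bool) and nothing is barred)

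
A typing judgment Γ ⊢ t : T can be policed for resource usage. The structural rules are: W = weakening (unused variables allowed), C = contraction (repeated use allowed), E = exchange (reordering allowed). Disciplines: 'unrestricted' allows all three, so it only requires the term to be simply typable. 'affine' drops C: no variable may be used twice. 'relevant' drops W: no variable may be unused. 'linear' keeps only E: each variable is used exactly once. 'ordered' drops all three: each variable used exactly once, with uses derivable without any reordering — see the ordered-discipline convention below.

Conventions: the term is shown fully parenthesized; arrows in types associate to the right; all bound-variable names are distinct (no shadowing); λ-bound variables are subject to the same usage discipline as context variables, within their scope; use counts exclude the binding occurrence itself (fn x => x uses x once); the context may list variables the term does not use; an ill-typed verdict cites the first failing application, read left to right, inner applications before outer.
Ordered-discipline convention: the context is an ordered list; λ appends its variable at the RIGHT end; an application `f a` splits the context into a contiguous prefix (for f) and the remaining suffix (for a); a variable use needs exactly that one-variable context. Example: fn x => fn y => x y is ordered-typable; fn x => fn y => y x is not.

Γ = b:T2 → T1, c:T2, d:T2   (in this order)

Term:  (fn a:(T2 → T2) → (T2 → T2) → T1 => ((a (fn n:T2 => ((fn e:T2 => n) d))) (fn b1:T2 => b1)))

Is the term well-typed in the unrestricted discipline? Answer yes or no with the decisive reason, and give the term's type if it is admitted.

yes — well-typed at ((T2 → T2) → (T2 → T2) → T1) → T1; no restrictions here; term : ((T2 → T2) → (T2 → T2) → T1) → T1
counts: b=0; c=0; d=1; a (bound)=1; n (bound)=1; e (bound)=0; b1 (bound)=1
left-to-right use order: a, n, d, b1
typing: well-typed at ((T2 → T2) → (T2 → T2) → T1) → T1
summary: ordered ✗, linear ✗, affine ✓, relevant ✗, unrestricted ✓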